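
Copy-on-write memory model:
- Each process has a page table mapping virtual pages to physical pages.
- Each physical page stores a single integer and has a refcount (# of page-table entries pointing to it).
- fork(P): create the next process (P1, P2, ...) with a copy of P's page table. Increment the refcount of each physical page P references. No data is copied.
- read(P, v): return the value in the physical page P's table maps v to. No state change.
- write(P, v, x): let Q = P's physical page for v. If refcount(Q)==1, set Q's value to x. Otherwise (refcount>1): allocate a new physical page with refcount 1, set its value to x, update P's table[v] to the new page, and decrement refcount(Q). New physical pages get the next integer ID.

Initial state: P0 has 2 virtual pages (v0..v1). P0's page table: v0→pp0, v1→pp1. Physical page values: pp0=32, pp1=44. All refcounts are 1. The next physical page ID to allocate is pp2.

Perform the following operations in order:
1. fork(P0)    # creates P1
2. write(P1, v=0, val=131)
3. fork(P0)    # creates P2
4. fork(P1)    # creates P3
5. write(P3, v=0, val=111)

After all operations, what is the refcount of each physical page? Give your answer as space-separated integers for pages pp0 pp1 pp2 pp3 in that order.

Op 1: fork(P0) -> P1. 2 ppages; refcounts: pp0:2 pp1:2
Op 2: write(P1, v0, 131). refcount(pp0)=2>1 -> COPY to pp2. 3 ppages; refcounts: pp0:1 pp1:2 pp2:1
Op 3: fork(P0) -> P2. 3 ppages; refcounts: pp0:2 pp1:3 pp2:1
Op 4: fork(P1) -> P3. 3 ppages; refcounts: pp0:2 pp1:4 pp2:2
Op 5: write(P3, v0, 111). refcount(pp2)=2>1 -> COPY to pp3. 4 ppages; refcounts: pp0:2 pp1:4 pp2:1 pp3:1

Answer: 2 4 1 1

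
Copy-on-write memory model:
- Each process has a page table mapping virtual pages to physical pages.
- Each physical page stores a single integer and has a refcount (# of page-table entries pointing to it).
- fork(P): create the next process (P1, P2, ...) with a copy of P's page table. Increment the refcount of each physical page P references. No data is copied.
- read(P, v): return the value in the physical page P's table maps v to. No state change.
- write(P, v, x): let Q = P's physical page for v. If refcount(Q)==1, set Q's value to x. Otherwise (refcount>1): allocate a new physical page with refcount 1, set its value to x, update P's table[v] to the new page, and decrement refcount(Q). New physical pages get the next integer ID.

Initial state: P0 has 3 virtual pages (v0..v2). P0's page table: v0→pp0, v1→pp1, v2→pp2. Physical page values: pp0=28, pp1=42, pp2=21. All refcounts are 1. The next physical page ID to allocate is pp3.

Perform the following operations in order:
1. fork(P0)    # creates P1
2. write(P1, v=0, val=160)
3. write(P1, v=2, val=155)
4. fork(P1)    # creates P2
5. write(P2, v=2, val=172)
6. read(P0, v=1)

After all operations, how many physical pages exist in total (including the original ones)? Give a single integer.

Op 1: fork(P0) -> P1. 3 ppages; refcounts: pp0:2 pp1:2 pp2:2
Op 2: write(P1, v0, 160). refcount(pp0)=2>1 -> COPY to pp3. 4 ppages; refcounts: pp0:1 pp1:2 pp2:2 pp3:1
Op 3: write(P1, v2, 155). refcount(pp2)=2>1 -> COPY to pp4. 5 ppages; refcounts: pp0:1 pp1:2 pp2:1 pp3:1 pp4:1
Op 4: fork(P1) -> P2. 5 ppages; refcounts: pp0:1 pp1:3 pp2:1 pp3:2 pp4:2
Op 5: write(P2, v2, 172). refcount(pp4)=2>1 -> COPY to pp5. 6 ppages; refcounts: pp0:1 pp1:3 pp2:1 pp3:2 pp4:1 pp5:1
Op 6: read(P0, v1) -> 42. No state change.

Answer: 6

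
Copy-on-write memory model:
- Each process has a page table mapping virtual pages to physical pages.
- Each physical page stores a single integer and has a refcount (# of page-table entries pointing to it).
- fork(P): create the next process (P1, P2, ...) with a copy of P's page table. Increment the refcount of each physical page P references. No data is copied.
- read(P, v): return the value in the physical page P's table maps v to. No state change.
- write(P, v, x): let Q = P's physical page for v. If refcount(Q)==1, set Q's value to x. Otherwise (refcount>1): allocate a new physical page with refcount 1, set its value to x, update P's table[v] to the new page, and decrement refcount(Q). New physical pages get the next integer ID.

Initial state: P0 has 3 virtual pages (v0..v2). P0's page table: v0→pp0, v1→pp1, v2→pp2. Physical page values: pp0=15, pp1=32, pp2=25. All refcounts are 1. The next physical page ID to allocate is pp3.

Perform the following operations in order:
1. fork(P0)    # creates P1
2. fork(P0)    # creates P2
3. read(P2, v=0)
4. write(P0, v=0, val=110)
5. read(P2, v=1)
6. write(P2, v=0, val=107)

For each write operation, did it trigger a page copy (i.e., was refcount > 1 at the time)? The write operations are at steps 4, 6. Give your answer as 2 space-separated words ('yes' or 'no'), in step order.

Op 1: fork(P0) -> P1. 3 ppages; refcounts: pp0:2 pp1:2 pp2:2
Op 2: fork(P0) -> P2. 3 ppages; refcounts: pp0:3 pp1:3 pp2:3
Op 3: read(P2, v0) -> 15. No state change.
Op 4: write(P0, v0, 110). refcount(pp0)=3>1 -> COPY to pp3. 4 ppages; refcounts: pp0:2 pp1:3 pp2:3 pp3:1
Op 5: read(P2, v1) -> 32. No state change.
Op 6: write(P2, v0, 107). refcount(pp0)=2>1 -> COPY to pp4. 5 ppages; refcounts: pp0:1 pp1:3 pp2:3 pp3:1 pp4:1

yes yes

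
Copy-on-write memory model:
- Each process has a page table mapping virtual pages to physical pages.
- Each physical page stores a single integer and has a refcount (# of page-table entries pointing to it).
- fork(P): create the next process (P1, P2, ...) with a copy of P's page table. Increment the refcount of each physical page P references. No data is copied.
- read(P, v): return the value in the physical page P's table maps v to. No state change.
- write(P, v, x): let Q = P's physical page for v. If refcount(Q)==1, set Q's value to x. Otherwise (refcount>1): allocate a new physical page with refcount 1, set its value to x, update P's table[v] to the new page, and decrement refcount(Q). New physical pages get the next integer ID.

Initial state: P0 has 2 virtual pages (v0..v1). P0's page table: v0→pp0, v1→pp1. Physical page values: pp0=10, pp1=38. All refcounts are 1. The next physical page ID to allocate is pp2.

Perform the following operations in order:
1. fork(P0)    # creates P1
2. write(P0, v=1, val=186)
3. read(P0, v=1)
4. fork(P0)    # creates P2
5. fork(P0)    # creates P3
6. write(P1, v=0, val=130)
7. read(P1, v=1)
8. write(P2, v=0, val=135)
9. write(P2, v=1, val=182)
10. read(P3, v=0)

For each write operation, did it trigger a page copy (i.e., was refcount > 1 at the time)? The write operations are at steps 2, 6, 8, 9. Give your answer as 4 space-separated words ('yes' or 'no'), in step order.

Op 1: fork(P0) -> P1. 2 ppages; refcounts: pp0:2 pp1:2
Op 2: write(P0, v1, 186). refcount(pp1)=2>1 -> COPY to pp2. 3 ppages; refcounts: pp0:2 pp1:1 pp2:1
Op 3: read(P0, v1) -> 186. No state change.
Op 4: fork(P0) -> P2. 3 ppages; refcounts: pp0:3 pp1:1 pp2:2
Op 5: fork(P0) -> P3. 3 ppages; refcounts: pp0:4 pp1:1 pp2:3
Op 6: write(P1, v0, 130). refcount(pp0)=4>1 -> COPY to pp3. 4 ppages; refcounts: pp0:3 pp1:1 pp2:3 pp3:1
Op 7: read(P1, v1) -> 38. No state change.
Op 8: write(P2, v0, 135). refcount(pp0)=3>1 -> COPY to pp4. 5 ppages; refcounts: pp0:2 pp1:1 pp2:3 pp3:1 pp4:1
Op 9: write(P2, v1, 182). refcount(pp2)=3>1 -> COPY to pp5. 6 ppages; refcounts: pp0:2 pp1:1 pp2:2 pp3:1 pp4:1 pp5:1
Op 10: read(P3, v0) -> 10. No state change.

yes yes yes yes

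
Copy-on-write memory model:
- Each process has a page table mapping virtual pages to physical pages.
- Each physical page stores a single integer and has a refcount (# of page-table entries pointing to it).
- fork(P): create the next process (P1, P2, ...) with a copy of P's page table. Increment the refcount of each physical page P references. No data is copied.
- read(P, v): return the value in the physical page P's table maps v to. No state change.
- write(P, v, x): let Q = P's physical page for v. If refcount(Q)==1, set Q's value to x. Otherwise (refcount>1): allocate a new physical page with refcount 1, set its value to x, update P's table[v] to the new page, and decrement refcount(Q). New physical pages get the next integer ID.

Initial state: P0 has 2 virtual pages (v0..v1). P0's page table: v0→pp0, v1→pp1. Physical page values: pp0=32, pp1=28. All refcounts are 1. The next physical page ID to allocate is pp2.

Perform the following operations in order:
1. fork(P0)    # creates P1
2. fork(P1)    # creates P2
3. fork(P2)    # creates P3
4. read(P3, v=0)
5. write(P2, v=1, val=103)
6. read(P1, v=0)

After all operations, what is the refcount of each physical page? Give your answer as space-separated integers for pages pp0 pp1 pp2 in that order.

Op 1: fork(P0) -> P1. 2 ppages; refcounts: pp0:2 pp1:2
Op 2: fork(P1) -> P2. 2 ppages; refcounts: pp0:3 pp1:3
Op 3: fork(P2) -> P3. 2 ppages; refcounts: pp0:4 pp1:4
Op 4: read(P3, v0) -> 32. No state change.
Op 5: write(P2, v1, 103). refcount(pp1)=4>1 -> COPY to pp2. 3 ppages; refcounts: pp0:4 pp1:3 pp2:1
Op 6: read(P1, v0) -> 32. No state change.

Answer: 4 3 1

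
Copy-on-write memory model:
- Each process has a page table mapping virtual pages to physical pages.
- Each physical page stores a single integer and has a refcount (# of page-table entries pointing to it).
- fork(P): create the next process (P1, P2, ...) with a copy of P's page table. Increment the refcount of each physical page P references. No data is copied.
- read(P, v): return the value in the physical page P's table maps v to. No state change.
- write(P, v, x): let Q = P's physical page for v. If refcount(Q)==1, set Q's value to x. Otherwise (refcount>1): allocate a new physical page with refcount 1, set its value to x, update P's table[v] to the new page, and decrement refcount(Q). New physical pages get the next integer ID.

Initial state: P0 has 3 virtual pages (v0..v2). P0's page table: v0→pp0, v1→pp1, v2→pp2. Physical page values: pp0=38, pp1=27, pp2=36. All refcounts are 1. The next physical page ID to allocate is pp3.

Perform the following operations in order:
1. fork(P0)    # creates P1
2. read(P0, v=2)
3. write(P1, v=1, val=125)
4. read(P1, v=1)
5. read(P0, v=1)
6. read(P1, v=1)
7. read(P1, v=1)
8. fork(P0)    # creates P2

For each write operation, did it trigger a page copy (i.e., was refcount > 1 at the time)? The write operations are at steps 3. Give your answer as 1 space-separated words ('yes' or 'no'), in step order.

Op 1: fork(P0) -> P1. 3 ppages; refcounts: pp0:2 pp1:2 pp2:2
Op 2: read(P0, v2) -> 36. No state change.
Op 3: write(P1, v1, 125). refcount(pp1)=2>1 -> COPY to pp3. 4 ppages; refcounts: pp0:2 pp1:1 pp2:2 pp3:1
Op 4: read(P1, v1) -> 125. No state change.
Op 5: read(P0, v1) -> 27. No state change.
Op 6: read(P1, v1) -> 125. No state change.
Op 7: read(P1, v1) -> 125. No state change.
Op 8: fork(P0) -> P2. 4 ppages; refcounts: pp0:3 pp1:2 pp2:3 pp3:1

yes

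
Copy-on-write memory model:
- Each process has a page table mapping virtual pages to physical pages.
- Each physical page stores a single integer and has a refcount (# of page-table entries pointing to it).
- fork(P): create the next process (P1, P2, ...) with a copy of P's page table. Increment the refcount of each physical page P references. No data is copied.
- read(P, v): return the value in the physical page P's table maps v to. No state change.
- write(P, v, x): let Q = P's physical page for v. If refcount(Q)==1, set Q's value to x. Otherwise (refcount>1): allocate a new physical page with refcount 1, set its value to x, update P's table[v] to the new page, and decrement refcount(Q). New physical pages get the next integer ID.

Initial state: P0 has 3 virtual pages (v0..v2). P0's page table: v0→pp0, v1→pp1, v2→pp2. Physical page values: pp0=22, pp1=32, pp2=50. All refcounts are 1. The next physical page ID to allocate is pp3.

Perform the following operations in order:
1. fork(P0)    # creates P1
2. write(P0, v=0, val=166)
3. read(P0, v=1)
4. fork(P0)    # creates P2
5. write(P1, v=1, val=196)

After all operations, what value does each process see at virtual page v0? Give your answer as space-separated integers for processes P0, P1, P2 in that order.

Op 1: fork(P0) -> P1. 3 ppages; refcounts: pp0:2 pp1:2 pp2:2
Op 2: write(P0, v0, 166). refcount(pp0)=2>1 -> COPY to pp3. 4 ppages; refcounts: pp0:1 pp1:2 pp2:2 pp3:1
Op 3: read(P0, v1) -> 32. No state change.
Op 4: fork(P0) -> P2. 4 ppages; refcounts: pp0:1 pp1:3 pp2:3 pp3:2
Op 5: write(P1, v1, 196). refcount(pp1)=3>1 -> COPY to pp4. 5 ppages; refcounts: pp0:1 pp1:2 pp2:3 pp3:2 pp4:1
P0: v0 -> pp3 = 166
P1: v0 -> pp0 = 22
P2: v0 -> pp3 = 166

Answer: 166 22 166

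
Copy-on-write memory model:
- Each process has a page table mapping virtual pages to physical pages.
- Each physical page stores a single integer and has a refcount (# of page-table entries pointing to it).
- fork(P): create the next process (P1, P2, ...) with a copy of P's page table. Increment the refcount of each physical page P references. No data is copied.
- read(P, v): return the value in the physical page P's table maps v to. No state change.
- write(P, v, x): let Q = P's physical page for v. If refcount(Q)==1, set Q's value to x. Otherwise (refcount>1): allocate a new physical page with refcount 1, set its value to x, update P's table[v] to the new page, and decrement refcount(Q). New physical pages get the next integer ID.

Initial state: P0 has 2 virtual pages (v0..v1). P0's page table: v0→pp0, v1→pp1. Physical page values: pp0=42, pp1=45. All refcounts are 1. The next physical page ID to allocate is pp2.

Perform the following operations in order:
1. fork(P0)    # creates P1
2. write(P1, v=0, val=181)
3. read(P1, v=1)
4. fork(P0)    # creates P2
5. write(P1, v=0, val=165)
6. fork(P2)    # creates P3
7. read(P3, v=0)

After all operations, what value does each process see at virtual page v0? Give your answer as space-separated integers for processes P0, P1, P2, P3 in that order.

Answer: 42 165 42 42

Derivation:
Op 1: fork(P0) -> P1. 2 ppages; refcounts: pp0:2 pp1:2
Op 2: write(P1, v0, 181). refcount(pp0)=2>1 -> COPY to pp2. 3 ppages; refcounts: pp0:1 pp1:2 pp2:1
Op 3: read(P1, v1) -> 45. No state change.
Op 4: fork(P0) -> P2. 3 ppages; refcounts: pp0:2 pp1:3 pp2:1
Op 5: write(P1, v0, 165). refcount(pp2)=1 -> write in place. 3 ppages; refcounts: pp0:2 pp1:3 pp2:1
Op 6: fork(P2) -> P3. 3 ppages; refcounts: pp0:3 pp1:4 pp2:1
Op 7: read(P3, v0) -> 42. No state change.
P0: v0 -> pp0 = 42
P1: v0 -> pp2 = 165
P2: v0 -> pp0 = 42
P3: v0 -> pp0 = 42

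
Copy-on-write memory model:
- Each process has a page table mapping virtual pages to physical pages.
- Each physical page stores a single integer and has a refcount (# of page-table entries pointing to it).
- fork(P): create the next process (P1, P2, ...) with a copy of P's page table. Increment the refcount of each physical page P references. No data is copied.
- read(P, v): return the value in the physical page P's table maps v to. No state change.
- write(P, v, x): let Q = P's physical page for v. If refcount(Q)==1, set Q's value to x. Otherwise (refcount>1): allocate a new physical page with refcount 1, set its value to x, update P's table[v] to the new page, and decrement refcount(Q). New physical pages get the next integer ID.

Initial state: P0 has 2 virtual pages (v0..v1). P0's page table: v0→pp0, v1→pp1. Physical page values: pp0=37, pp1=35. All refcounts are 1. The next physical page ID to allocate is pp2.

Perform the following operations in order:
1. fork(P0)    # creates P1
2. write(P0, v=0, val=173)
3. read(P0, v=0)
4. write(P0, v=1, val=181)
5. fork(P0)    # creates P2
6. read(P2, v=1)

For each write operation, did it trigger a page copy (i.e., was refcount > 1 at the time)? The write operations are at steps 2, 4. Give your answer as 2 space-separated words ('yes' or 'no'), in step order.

Op 1: fork(P0) -> P1. 2 ppages; refcounts: pp0:2 pp1:2
Op 2: write(P0, v0, 173). refcount(pp0)=2>1 -> COPY to pp2. 3 ppages; refcounts: pp0:1 pp1:2 pp2:1
Op 3: read(P0, v0) -> 173. No state change.
Op 4: write(P0, v1, 181). refcount(pp1)=2>1 -> COPY to pp3. 4 ppages; refcounts: pp0:1 pp1:1 pp2:1 pp3:1
Op 5: fork(P0) -> P2. 4 ppages; refcounts: pp0:1 pp1:1 pp2:2 pp3:2
Op 6: read(P2, v1) -> 181. No state change.

yes yes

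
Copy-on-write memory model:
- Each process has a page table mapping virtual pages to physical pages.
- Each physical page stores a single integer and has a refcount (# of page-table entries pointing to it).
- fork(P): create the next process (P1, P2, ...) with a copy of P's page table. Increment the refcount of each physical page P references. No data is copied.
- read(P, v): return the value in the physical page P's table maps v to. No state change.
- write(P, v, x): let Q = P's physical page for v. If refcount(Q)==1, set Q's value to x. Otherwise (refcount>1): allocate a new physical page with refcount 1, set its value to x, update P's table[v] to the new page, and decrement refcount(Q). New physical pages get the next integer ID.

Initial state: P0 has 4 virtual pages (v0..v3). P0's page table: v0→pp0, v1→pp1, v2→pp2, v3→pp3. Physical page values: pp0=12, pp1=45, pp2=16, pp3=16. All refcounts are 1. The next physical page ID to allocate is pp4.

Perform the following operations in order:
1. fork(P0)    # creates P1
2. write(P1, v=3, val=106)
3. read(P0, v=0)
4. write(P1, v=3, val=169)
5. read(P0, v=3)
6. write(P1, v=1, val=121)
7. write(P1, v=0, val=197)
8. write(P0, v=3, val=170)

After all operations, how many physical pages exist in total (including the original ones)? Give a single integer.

Op 1: fork(P0) -> P1. 4 ppages; refcounts: pp0:2 pp1:2 pp2:2 pp3:2
Op 2: write(P1, v3, 106). refcount(pp3)=2>1 -> COPY to pp4. 5 ppages; refcounts: pp0:2 pp1:2 pp2:2 pp3:1 pp4:1
Op 3: read(P0, v0) -> 12. No state change.
Op 4: write(P1, v3, 169). refcount(pp4)=1 -> write in place. 5 ppages; refcounts: pp0:2 pp1:2 pp2:2 pp3:1 pp4:1
Op 5: read(P0, v3) -> 16. No state change.
Op 6: write(P1, v1, 121). refcount(pp1)=2>1 -> COPY to pp5. 6 ppages; refcounts: pp0:2 pp1:1 pp2:2 pp3:1 pp4:1 pp5:1
Op 7: write(P1, v0, 197). refcount(pp0)=2>1 -> COPY to pp6. 7 ppages; refcounts: pp0:1 pp1:1 pp2:2 pp3:1 pp4:1 pp5:1 pp6:1
Op 8: write(P0, v3, 170). refcount(pp3)=1 -> write in place. 7 ppages; refcounts: pp0:1 pp1:1 pp2:2 pp3:1 pp4:1 pp5:1 pp6:1

Answer: 7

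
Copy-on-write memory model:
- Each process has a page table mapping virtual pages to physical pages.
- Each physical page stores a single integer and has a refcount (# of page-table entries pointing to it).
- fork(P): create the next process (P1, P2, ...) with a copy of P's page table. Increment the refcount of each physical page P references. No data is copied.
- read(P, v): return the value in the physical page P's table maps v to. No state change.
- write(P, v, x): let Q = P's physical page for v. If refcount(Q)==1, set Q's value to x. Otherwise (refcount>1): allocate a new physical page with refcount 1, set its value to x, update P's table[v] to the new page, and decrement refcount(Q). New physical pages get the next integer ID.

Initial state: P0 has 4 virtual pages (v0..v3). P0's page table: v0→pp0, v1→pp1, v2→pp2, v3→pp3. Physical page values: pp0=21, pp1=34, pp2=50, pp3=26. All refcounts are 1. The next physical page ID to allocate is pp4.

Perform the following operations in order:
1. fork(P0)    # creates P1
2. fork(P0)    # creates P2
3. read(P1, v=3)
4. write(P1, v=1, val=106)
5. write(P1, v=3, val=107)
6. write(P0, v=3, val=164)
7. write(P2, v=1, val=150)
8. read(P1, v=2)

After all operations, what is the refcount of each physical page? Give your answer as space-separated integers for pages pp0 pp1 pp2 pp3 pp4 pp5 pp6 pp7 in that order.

Answer: 3 1 3 1 1 1 1 1

Derivation:
Op 1: fork(P0) -> P1. 4 ppages; refcounts: pp0:2 pp1:2 pp2:2 pp3:2
Op 2: fork(P0) -> P2. 4 ppages; refcounts: pp0:3 pp1:3 pp2:3 pp3:3
Op 3: read(P1, v3) -> 26. No state change.
Op 4: write(P1, v1, 106). refcount(pp1)=3>1 -> COPY to pp4. 5 ppages; refcounts: pp0:3 pp1:2 pp2:3 pp3:3 pp4:1
Op 5: write(P1, v3, 107). refcount(pp3)=3>1 -> COPY to pp5. 6 ppages; refcounts: pp0:3 pp1:2 pp2:3 pp3:2 pp4:1 pp5:1
Op 6: write(P0, v3, 164). refcount(pp3)=2>1 -> COPY to pp6. 7 ppages; refcounts: pp0:3 pp1:2 pp2:3 pp3:1 pp4:1 pp5:1 pp6:1
Op 7: write(P2, v1, 150). refcount(pp1)=2>1 -> COPY to pp7. 8 ppages; refcounts: pp0:3 pp1:1 pp2:3 pp3:1 pp4:1 pp5:1 pp6:1 pp7:1
Op 8: read(P1, v2) -> 50. No state change.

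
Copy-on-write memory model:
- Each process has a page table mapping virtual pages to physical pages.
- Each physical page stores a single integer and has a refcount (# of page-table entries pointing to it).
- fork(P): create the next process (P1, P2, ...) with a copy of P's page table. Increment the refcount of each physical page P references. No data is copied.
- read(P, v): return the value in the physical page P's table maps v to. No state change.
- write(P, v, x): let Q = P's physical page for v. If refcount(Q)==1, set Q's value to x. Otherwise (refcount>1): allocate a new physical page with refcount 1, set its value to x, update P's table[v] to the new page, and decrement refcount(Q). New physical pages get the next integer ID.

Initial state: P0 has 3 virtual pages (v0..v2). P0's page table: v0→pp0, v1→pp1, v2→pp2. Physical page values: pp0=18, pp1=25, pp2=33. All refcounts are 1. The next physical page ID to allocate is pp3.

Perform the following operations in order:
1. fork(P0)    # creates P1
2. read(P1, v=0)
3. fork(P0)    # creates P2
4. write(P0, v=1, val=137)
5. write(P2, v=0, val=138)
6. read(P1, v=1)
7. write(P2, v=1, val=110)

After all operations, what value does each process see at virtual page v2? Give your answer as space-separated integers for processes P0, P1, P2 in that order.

Op 1: fork(P0) -> P1. 3 ppages; refcounts: pp0:2 pp1:2 pp2:2
Op 2: read(P1, v0) -> 18. No state change.
Op 3: fork(P0) -> P2. 3 ppages; refcounts: pp0:3 pp1:3 pp2:3
Op 4: write(P0, v1, 137). refcount(pp1)=3>1 -> COPY to pp3. 4 ppages; refcounts: pp0:3 pp1:2 pp2:3 pp3:1
Op 5: write(P2, v0, 138). refcount(pp0)=3>1 -> COPY to pp4. 5 ppages; refcounts: pp0:2 pp1:2 pp2:3 pp3:1 pp4:1
Op 6: read(P1, v1) -> 25. No state change.
Op 7: write(P2, v1, 110). refcount(pp1)=2>1 -> COPY to pp5. 6 ppages; refcounts: pp0:2 pp1:1 pp2:3 pp3:1 pp4:1 pp5:1
P0: v2 -> pp2 = 33
P1: v2 -> pp2 = 33
P2: v2 -> pp2 = 33

Answer: 33 33 33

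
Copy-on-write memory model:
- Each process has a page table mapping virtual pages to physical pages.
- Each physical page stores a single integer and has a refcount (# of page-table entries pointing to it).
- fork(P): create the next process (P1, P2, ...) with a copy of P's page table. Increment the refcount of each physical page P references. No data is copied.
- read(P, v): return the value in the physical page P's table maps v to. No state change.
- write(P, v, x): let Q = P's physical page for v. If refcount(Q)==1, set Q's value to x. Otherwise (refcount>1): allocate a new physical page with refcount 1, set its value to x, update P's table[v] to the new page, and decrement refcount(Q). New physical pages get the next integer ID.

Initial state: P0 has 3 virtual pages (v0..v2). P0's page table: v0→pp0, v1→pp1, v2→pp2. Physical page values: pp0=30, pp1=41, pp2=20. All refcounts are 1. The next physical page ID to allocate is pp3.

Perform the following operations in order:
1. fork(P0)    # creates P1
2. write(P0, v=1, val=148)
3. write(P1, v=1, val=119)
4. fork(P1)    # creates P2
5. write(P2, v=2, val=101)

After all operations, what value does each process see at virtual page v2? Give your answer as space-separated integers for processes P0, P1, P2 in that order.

Answer: 20 20 101

Derivation:
Op 1: fork(P0) -> P1. 3 ppages; refcounts: pp0:2 pp1:2 pp2:2
Op 2: write(P0, v1, 148). refcount(pp1)=2>1 -> COPY to pp3. 4 ppages; refcounts: pp0:2 pp1:1 pp2:2 pp3:1
Op 3: write(P1, v1, 119). refcount(pp1)=1 -> write in place. 4 ppages; refcounts: pp0:2 pp1:1 pp2:2 pp3:1
Op 4: fork(P1) -> P2. 4 ppages; refcounts: pp0:3 pp1:2 pp2:3 pp3:1
Op 5: write(P2, v2, 101). refcount(pp2)=3>1 -> COPY to pp4. 5 ppages; refcounts: pp0:3 pp1:2 pp2:2 pp3:1 pp4:1
P0: v2 -> pp2 = 20
P1: v2 -> pp2 = 20
P2: v2 -> pp4 = 101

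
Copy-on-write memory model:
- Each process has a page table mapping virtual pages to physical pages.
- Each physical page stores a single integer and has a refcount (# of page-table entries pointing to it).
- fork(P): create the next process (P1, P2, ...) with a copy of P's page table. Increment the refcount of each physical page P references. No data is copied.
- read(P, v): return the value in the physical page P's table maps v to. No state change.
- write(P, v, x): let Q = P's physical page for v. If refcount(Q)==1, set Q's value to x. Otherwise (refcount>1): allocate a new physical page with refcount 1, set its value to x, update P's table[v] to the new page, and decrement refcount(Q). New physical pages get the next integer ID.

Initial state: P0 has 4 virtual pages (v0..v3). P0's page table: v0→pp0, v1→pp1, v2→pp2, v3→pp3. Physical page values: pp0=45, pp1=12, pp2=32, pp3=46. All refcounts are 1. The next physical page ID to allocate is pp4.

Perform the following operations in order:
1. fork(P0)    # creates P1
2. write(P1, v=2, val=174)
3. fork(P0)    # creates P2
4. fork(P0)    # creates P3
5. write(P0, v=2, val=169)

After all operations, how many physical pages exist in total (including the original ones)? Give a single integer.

Answer: 6

Derivation:
Op 1: fork(P0) -> P1. 4 ppages; refcounts: pp0:2 pp1:2 pp2:2 pp3:2
Op 2: write(P1, v2, 174). refcount(pp2)=2>1 -> COPY to pp4. 5 ppages; refcounts: pp0:2 pp1:2 pp2:1 pp3:2 pp4:1
Op 3: fork(P0) -> P2. 5 ppages; refcounts: pp0:3 pp1:3 pp2:2 pp3:3 pp4:1
Op 4: fork(P0) -> P3. 5 ppages; refcounts: pp0:4 pp1:4 pp2:3 pp3:4 pp4:1
Op 5: write(P0, v2, 169). refcount(pp2)=3>1 -> COPY to pp5. 6 ppages; refcounts: pp0:4 pp1:4 pp2:2 pp3:4 pp4:1 pp5:1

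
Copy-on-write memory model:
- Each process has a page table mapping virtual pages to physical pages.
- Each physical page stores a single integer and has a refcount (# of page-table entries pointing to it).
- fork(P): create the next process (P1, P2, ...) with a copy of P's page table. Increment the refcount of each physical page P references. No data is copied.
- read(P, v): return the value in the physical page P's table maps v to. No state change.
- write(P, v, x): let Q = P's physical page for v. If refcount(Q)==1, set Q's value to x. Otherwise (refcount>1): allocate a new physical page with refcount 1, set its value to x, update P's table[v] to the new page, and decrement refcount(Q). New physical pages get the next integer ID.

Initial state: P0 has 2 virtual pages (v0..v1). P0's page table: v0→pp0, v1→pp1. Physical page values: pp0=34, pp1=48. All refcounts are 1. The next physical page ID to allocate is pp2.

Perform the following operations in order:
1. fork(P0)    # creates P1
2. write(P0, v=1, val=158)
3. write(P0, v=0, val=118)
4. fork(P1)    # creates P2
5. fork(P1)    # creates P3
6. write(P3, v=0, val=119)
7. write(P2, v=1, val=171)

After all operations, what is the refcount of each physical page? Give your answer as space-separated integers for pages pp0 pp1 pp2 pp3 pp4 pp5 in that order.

Op 1: fork(P0) -> P1. 2 ppages; refcounts: pp0:2 pp1:2
Op 2: write(P0, v1, 158). refcount(pp1)=2>1 -> COPY to pp2. 3 ppages; refcounts: pp0:2 pp1:1 pp2:1
Op 3: write(P0, v0, 118). refcount(pp0)=2>1 -> COPY to pp3. 4 ppages; refcounts: pp0:1 pp1:1 pp2:1 pp3:1
Op 4: fork(P1) -> P2. 4 ppages; refcounts: pp0:2 pp1:2 pp2:1 pp3:1
Op 5: fork(P1) -> P3. 4 ppages; refcounts: pp0:3 pp1:3 pp2:1 pp3:1
Op 6: write(P3, v0, 119). refcount(pp0)=3>1 -> COPY to pp4. 5 ppages; refcounts: pp0:2 pp1:3 pp2:1 pp3:1 pp4:1
Op 7: write(P2, v1, 171). refcount(pp1)=3>1 -> COPY to pp5. 6 ppages; refcounts: pp0:2 pp1:2 pp2:1 pp3:1 pp4:1 pp5:1

Answer: 2 2 1 1 1 1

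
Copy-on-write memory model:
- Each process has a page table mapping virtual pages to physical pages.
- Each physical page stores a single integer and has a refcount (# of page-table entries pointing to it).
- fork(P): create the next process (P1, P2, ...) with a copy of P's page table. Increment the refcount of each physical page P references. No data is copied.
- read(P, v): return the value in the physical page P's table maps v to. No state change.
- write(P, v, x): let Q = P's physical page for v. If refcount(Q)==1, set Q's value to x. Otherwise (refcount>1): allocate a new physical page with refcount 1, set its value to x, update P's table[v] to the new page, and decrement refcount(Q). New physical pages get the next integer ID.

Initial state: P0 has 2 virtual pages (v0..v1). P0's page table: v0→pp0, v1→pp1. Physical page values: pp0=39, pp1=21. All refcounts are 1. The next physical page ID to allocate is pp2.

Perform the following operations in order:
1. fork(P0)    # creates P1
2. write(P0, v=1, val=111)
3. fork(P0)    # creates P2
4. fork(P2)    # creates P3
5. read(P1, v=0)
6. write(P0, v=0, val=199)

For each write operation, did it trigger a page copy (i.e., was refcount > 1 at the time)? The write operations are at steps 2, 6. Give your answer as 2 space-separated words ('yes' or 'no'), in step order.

Op 1: fork(P0) -> P1. 2 ppages; refcounts: pp0:2 pp1:2
Op 2: write(P0, v1, 111). refcount(pp1)=2>1 -> COPY to pp2. 3 ppages; refcounts: pp0:2 pp1:1 pp2:1
Op 3: fork(P0) -> P2. 3 ppages; refcounts: pp0:3 pp1:1 pp2:2
Op 4: fork(P2) -> P3. 3 ppages; refcounts: pp0:4 pp1:1 pp2:3
Op 5: read(P1, v0) -> 39. No state change.
Op 6: write(P0, v0, 199). refcount(pp0)=4>1 -> COPY to pp3. 4 ppages; refcounts: pp0:3 pp1:1 pp2:3 pp3:1

yes yes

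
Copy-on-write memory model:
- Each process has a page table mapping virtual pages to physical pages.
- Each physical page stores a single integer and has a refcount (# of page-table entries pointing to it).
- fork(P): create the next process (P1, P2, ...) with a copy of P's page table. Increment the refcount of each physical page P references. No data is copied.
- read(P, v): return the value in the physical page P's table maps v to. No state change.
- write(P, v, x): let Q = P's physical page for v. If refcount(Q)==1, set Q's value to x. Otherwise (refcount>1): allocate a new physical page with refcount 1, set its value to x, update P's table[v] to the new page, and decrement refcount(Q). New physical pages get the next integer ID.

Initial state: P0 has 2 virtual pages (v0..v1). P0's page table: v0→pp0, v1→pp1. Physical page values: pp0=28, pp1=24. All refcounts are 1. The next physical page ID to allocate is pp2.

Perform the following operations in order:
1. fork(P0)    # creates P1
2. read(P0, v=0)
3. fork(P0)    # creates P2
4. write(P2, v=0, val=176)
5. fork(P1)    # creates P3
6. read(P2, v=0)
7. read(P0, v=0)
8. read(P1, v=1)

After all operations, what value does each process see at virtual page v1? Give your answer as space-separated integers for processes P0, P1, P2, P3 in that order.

Op 1: fork(P0) -> P1. 2 ppages; refcounts: pp0:2 pp1:2
Op 2: read(P0, v0) -> 28. No state change.
Op 3: fork(P0) -> P2. 2 ppages; refcounts: pp0:3 pp1:3
Op 4: write(P2, v0, 176). refcount(pp0)=3>1 -> COPY to pp2. 3 ppages; refcounts: pp0:2 pp1:3 pp2:1
Op 5: fork(P1) -> P3. 3 ppages; refcounts: pp0:3 pp1:4 pp2:1
Op 6: read(P2, v0) -> 176. No state change.
Op 7: read(P0, v0) -> 28. No state change.
Op 8: read(P1, v1) -> 24. No state change.
P0: v1 -> pp1 = 24
P1: v1 -> pp1 = 24
P2: v1 -> pp1 = 24
P3: v1 -> pp1 = 24

Answer: 24 24 24 24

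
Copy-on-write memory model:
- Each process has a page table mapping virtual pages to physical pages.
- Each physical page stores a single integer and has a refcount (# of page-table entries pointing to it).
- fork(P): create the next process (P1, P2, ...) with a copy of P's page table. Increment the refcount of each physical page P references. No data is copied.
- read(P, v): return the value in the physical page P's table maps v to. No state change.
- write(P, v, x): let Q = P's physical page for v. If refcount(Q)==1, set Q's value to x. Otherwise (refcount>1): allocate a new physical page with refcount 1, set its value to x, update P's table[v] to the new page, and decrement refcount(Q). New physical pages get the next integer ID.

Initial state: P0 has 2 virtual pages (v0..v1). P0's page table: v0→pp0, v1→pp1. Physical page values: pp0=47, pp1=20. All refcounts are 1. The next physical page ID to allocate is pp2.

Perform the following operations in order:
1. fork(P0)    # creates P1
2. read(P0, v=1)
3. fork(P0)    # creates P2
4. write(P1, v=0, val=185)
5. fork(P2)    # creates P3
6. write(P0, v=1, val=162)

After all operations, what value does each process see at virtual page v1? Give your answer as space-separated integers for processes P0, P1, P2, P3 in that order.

Op 1: fork(P0) -> P1. 2 ppages; refcounts: pp0:2 pp1:2
Op 2: read(P0, v1) -> 20. No state change.
Op 3: fork(P0) -> P2. 2 ppages; refcounts: pp0:3 pp1:3
Op 4: write(P1, v0, 185). refcount(pp0)=3>1 -> COPY to pp2. 3 ppages; refcounts: pp0:2 pp1:3 pp2:1
Op 5: fork(P2) -> P3. 3 ppages; refcounts: pp0:3 pp1:4 pp2:1
Op 6: write(P0, v1, 162). refcount(pp1)=4>1 -> COPY to pp3. 4 ppages; refcounts: pp0:3 pp1:3 pp2:1 pp3:1
P0: v1 -> pp3 = 162
P1: v1 -> pp1 = 20
P2: v1 -> pp1 = 20
P3: v1 -> pp1 = 20

Answer: 162 20 20 20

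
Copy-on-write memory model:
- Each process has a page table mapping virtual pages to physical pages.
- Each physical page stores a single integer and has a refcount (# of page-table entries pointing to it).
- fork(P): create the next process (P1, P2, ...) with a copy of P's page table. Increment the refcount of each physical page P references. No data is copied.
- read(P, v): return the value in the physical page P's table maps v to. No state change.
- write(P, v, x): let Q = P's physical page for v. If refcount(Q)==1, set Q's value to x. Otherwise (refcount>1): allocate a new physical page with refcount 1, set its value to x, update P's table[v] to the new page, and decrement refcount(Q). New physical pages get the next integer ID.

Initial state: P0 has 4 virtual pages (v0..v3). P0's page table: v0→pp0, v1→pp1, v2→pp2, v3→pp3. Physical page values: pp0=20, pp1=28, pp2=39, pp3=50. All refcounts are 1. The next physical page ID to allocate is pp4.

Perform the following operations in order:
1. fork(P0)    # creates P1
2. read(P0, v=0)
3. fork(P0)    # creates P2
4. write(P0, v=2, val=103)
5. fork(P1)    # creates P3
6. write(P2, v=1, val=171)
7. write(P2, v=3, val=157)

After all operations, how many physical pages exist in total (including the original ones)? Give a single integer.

Answer: 7

Derivation:
Op 1: fork(P0) -> P1. 4 ppages; refcounts: pp0:2 pp1:2 pp2:2 pp3:2
Op 2: read(P0, v0) -> 20. No state change.
Op 3: fork(P0) -> P2. 4 ppages; refcounts: pp0:3 pp1:3 pp2:3 pp3:3
Op 4: write(P0, v2, 103). refcount(pp2)=3>1 -> COPY to pp4. 5 ppages; refcounts: pp0:3 pp1:3 pp2:2 pp3:3 pp4:1
Op 5: fork(P1) -> P3. 5 ppages; refcounts: pp0:4 pp1:4 pp2:3 pp3:4 pp4:1
Op 6: write(P2, v1, 171). refcount(pp1)=4>1 -> COPY to pp5. 6 ppages; refcounts: pp0:4 pp1:3 pp2:3 pp3:4 pp4:1 pp5:1
Op 7: write(P2, v3, 157). refcount(pp3)=4>1 -> COPY to pp6. 7 ppages; refcounts: pp0:4 pp1:3 pp2:3 pp3:3 pp4:1 pp5:1 pp6:1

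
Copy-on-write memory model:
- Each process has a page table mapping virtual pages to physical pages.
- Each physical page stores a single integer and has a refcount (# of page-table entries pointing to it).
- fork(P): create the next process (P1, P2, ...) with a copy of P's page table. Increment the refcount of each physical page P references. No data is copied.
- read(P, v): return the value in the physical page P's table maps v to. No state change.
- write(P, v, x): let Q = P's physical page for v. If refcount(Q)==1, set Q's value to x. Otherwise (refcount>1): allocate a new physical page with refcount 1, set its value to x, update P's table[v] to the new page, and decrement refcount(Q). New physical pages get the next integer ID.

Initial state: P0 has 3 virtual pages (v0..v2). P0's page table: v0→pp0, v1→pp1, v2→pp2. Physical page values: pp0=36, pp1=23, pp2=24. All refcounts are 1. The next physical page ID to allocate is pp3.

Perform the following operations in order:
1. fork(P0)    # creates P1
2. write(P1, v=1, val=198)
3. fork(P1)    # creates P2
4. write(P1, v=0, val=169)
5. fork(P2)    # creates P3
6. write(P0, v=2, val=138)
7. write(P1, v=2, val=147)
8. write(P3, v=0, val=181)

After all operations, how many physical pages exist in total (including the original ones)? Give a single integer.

Op 1: fork(P0) -> P1. 3 ppages; refcounts: pp0:2 pp1:2 pp2:2
Op 2: write(P1, v1, 198). refcount(pp1)=2>1 -> COPY to pp3. 4 ppages; refcounts: pp0:2 pp1:1 pp2:2 pp3:1
Op 3: fork(P1) -> P2. 4 ppages; refcounts: pp0:3 pp1:1 pp2:3 pp3:2
Op 4: write(P1, v0, 169). refcount(pp0)=3>1 -> COPY to pp4. 5 ppages; refcounts: pp0:2 pp1:1 pp2:3 pp3:2 pp4:1
Op 5: fork(P2) -> P3. 5 ppages; refcounts: pp0:3 pp1:1 pp2:4 pp3:3 pp4:1
Op 6: write(P0, v2, 138). refcount(pp2)=4>1 -> COPY to pp5. 6 ppages; refcounts: pp0:3 pp1:1 pp2:3 pp3:3 pp4:1 pp5:1
Op 7: write(P1, v2, 147). refcount(pp2)=3>1 -> COPY to pp6. 7 ppages; refcounts: pp0:3 pp1:1 pp2:2 pp3:3 pp4:1 pp5:1 pp6:1
Op 8: write(P3, v0, 181). refcount(pp0)=3>1 -> COPY to pp7. 8 ppages; refcounts: pp0:2 pp1:1 pp2:2 pp3:3 pp4:1 pp5:1 pp6:1 pp7:1

Answer: 8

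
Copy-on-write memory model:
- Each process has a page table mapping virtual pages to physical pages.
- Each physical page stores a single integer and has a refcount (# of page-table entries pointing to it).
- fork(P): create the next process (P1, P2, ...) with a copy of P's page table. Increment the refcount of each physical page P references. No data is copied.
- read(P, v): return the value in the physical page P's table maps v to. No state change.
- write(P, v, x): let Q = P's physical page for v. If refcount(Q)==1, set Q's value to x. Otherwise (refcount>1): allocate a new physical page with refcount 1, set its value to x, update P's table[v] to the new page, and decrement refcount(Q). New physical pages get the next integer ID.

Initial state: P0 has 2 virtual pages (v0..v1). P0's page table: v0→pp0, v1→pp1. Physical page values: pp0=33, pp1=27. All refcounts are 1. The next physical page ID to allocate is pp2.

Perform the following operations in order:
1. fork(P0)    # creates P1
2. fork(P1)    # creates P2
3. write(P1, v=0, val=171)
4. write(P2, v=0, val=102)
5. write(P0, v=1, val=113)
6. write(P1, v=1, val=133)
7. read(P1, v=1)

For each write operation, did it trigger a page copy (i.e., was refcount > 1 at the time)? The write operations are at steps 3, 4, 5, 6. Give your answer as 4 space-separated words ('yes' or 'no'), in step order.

Op 1: fork(P0) -> P1. 2 ppages; refcounts: pp0:2 pp1:2
Op 2: fork(P1) -> P2. 2 ppages; refcounts: pp0:3 pp1:3
Op 3: write(P1, v0, 171). refcount(pp0)=3>1 -> COPY to pp2. 3 ppages; refcounts: pp0:2 pp1:3 pp2:1
Op 4: write(P2, v0, 102). refcount(pp0)=2>1 -> COPY to pp3. 4 ppages; refcounts: pp0:1 pp1:3 pp2:1 pp3:1
Op 5: write(P0, v1, 113). refcount(pp1)=3>1 -> COPY to pp4. 5 ppages; refcounts: pp0:1 pp1:2 pp2:1 pp3:1 pp4:1
Op 6: write(P1, v1, 133). refcount(pp1)=2>1 -> COPY to pp5. 6 ppages; refcounts: pp0:1 pp1:1 pp2:1 pp3:1 pp4:1 pp5:1
Op 7: read(P1, v1) -> 133. No state change.

yes yes yes yes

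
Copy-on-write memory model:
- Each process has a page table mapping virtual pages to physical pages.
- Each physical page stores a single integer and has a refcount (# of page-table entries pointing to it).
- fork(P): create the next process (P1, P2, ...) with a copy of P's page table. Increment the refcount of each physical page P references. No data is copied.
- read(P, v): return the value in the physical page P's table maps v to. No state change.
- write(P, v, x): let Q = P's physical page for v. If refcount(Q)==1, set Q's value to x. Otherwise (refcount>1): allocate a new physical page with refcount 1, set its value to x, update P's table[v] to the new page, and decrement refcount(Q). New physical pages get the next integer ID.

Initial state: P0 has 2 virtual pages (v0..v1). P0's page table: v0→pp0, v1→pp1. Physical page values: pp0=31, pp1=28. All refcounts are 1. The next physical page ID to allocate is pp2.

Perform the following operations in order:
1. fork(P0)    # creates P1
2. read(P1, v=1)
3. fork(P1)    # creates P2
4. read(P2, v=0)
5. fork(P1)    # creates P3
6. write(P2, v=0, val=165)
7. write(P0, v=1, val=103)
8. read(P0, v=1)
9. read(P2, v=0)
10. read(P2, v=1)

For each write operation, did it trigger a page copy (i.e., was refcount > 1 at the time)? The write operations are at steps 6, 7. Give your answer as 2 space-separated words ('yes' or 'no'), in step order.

Op 1: fork(P0) -> P1. 2 ppages; refcounts: pp0:2 pp1:2
Op 2: read(P1, v1) -> 28. No state change.
Op 3: fork(P1) -> P2. 2 ppages; refcounts: pp0:3 pp1:3
Op 4: read(P2, v0) -> 31. No state change.
Op 5: fork(P1) -> P3. 2 ppages; refcounts: pp0:4 pp1:4
Op 6: write(P2, v0, 165). refcount(pp0)=4>1 -> COPY to pp2. 3 ppages; refcounts: pp0:3 pp1:4 pp2:1
Op 7: write(P0, v1, 103). refcount(pp1)=4>1 -> COPY to pp3. 4 ppages; refcounts: pp0:3 pp1:3 pp2:1 pp3:1
Op 8: read(P0, v1) -> 103. No state change.
Op 9: read(P2, v0) -> 165. No state change.
Op 10: read(P2, v1) -> 28. No state change.

yes yes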